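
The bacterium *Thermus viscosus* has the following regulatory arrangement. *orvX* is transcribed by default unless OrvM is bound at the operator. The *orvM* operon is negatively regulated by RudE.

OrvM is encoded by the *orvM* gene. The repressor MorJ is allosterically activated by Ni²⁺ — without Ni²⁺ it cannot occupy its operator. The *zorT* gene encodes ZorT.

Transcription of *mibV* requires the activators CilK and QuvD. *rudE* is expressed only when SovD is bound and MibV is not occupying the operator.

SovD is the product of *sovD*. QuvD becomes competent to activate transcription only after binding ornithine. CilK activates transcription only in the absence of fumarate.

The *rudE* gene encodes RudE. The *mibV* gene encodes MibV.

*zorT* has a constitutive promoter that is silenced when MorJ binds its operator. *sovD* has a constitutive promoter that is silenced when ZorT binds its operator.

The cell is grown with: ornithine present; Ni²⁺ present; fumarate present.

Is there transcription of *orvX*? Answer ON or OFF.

ON

Ni²⁺ is present, so MorJ is active.
With repressor MorJ bound, *zorT* is not transcribed.
So ZorT is not produced.
With no repressor bound, *sovD* is transcribed.
So SovD is produced and active.
Fumarate is present, so CilK is inactive.
Ornithine is present, so QuvD is active.
Required activator CilK is absent, so *mibV* is not transcribed.
So MibV is not produced.
No repressor is bound and SovD is active, so *rudE* is transcribed.
So RudE is produced and active.
With repressor RudE bound, *orvM* is not transcribed.
So OrvM is not produced.
With no repressor bound, *orvX* is transcribed.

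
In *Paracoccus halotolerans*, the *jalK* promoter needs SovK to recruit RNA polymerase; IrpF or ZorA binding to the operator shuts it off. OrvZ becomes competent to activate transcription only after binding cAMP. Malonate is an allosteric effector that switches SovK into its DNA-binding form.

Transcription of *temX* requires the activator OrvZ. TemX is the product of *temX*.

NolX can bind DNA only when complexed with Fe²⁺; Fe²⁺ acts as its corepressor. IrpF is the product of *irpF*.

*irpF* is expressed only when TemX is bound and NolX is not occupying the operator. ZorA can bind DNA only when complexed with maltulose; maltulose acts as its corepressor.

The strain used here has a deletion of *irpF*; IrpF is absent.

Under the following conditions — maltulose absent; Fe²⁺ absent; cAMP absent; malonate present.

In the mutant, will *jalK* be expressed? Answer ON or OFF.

IrpF is non-functional in this strain, so it has no effect.
Malonate is present, so SovK is active.
Maltulose is absent, so ZorA is inactive.
No repressor is bound and SovK is active, so *jalK* is transcribed.

ON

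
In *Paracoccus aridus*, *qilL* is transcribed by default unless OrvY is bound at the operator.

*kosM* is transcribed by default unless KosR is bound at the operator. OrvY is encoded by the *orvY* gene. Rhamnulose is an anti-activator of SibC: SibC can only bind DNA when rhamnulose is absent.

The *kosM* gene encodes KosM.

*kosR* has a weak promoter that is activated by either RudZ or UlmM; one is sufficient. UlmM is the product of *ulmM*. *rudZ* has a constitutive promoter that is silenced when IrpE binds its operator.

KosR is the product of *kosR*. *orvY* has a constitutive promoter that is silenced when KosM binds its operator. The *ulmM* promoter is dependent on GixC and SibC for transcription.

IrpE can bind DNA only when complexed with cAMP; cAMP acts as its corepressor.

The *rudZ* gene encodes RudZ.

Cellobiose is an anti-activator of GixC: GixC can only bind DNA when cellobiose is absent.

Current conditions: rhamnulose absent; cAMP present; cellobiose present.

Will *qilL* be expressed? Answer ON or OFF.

ON

cAMP is present, so IrpE is active.
With repressor IrpE bound, *rudZ* is not transcribed.
So RudZ is not produced.
Cellobiose is present, so GixC is inactive.
Rhamnulose is absent, so SibC is active.
Required activator GixC is absent, so *ulmM* is not transcribed.
So UlmM is not produced.
No activator is available at the *kosR* promoter, so *kosR* is not transcribed.
So KosR is not produced.
With no repressor bound, *kosM* is transcribed.
So KosM is produced and active.
With repressor KosM bound, *orvY* is not transcribed.
So OrvY is not produced.
With no repressor bound, *qilL* is transcribed.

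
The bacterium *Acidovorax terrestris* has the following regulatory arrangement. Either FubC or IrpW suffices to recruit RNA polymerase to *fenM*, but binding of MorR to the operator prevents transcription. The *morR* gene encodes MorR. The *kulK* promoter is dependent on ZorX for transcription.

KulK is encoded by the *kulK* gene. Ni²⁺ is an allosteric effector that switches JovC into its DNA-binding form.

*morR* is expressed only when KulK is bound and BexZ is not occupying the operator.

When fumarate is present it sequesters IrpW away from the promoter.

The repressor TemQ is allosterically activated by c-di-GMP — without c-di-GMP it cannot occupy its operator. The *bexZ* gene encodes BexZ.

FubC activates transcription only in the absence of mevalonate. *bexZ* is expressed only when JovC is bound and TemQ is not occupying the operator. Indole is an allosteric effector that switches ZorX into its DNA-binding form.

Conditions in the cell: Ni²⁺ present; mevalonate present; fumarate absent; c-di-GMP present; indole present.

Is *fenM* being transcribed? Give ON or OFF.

Indole is present, so ZorX is active.
No repressor is bound and ZorX is active, so *kulK* is transcribed.
So KulK is produced and active.
c-di-GMP is present, so TemQ is active.
Ni²⁺ is present, so JovC is active.
With repressor TemQ bound, *bexZ* is not transcribed.
So BexZ is not produced.
No repressor is bound and KulK is active, so *morR* is transcribed.
So MorR is produced and active.
Mevalonate is present, so FubC is inactive.
Fumarate is absent, so IrpW is active.
With repressor MorR bound, *fenM* is not transcribed.

OFF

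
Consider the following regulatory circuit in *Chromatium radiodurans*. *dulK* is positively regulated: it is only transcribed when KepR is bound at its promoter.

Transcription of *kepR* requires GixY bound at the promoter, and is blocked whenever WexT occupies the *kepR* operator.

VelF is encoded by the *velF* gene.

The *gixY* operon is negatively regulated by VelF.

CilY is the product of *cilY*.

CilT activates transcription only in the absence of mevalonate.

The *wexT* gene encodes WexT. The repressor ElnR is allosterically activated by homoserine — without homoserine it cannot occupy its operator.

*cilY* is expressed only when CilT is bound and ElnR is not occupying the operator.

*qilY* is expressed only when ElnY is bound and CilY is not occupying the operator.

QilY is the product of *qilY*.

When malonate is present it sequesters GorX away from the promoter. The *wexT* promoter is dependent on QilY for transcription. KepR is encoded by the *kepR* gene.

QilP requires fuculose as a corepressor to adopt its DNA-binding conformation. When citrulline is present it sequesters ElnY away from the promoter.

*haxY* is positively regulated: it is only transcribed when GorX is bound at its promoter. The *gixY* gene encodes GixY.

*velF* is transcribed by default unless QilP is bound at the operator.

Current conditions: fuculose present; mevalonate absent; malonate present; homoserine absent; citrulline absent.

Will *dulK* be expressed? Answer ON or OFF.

ON

Homoserine is absent, so ElnR is inactive.
Mevalonate is absent, so CilT is active.
No repressor is bound and CilT is active, so *cilY* is transcribed.
So CilY is produced and active.
Citrulline is absent, so ElnY is active.
With repressor CilY bound, *qilY* is not transcribed.
So QilY is not produced.
Required activator QilY is absent, so *wexT* is not transcribed.
So WexT is not produced.
Fuculose is present, so QilP is active.
With repressor QilP bound, *velF* is not transcribed.
So VelF is not produced.
With no repressor bound, *gixY* is transcribed.
So GixY is produced and active.
No repressor is bound and GixY is active, so *kepR* is transcribed.
So KepR is produced and active.
No repressor is bound and KepR is active, so *dulK* is transcribed.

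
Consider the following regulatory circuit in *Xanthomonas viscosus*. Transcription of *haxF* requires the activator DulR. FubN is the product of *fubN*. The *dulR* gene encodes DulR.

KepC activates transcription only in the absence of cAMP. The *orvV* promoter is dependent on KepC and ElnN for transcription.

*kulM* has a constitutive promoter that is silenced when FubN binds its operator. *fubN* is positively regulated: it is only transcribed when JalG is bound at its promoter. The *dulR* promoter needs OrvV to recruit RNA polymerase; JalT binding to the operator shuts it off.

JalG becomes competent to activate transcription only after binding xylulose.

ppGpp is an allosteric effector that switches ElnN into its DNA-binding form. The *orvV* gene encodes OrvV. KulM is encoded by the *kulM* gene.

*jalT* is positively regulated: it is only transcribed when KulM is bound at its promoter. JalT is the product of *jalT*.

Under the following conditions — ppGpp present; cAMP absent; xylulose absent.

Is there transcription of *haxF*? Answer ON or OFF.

Xylulose is absent, so JalG is inactive.
Required activator JalG is absent, so *fubN* is not transcribed.
So FubN is not produced.
With no repressor bound, *kulM* is transcribed.
So KulM is produced and active.
No repressor is bound and KulM is active, so *jalT* is transcribed.
So JalT is produced and active.
cAMP is absent, so KepC is active.
ppGpp is present, so ElnN is active.
No repressor is bound and KepC and ElnN are active, so *orvV* is transcribed.
So OrvV is produced and active.
With repressor JalT bound, *dulR* is not transcribed.
So DulR is not produced.
Required activator DulR is absent, so *haxF* is not transcribed.

OFF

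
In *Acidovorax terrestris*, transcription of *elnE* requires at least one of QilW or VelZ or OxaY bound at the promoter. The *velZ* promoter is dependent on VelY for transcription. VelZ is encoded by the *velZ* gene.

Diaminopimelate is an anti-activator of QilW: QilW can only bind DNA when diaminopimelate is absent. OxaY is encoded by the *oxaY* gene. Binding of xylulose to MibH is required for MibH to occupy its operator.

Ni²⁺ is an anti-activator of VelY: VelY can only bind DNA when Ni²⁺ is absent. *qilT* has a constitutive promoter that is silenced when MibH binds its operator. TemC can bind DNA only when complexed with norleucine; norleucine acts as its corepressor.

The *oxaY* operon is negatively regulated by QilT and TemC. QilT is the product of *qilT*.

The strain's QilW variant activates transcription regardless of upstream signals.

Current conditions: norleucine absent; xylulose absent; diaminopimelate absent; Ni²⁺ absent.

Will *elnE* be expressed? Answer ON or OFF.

QilW is constitutively active in this strain.
Ni²⁺ is absent, so VelY is active.
No repressor is bound and VelY is active, so *velZ* is transcribed.
So VelZ is produced and active.
Xylulose is absent, so MibH is inactive.
With no repressor bound, *qilT* is transcribed.
So QilT is produced and active.
Norleucine is absent, so TemC is inactive.
With repressor QilT bound, *oxaY* is not transcribed.
So OxaY is not produced.
Activator QilW is present, so *elnE* is transcribed.

ON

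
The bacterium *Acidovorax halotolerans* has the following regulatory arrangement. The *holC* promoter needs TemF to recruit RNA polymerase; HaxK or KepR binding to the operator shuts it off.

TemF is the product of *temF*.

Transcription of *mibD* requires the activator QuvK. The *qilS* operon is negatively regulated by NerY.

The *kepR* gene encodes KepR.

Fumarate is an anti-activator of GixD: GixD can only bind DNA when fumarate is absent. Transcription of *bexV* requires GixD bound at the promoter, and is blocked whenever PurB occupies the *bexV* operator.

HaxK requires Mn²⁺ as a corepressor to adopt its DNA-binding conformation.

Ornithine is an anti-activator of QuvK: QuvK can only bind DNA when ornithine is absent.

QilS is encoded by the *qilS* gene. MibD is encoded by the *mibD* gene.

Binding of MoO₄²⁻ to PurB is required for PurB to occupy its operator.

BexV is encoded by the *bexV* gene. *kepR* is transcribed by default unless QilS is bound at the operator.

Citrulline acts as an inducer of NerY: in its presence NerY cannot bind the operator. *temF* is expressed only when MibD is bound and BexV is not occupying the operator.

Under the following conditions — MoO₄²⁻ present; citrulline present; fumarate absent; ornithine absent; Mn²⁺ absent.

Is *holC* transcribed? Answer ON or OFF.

ON

Ornithine is absent, so QuvK is active.
No repressor is bound and QuvK is active, so *mibD* is transcribed.
So MibD is produced and active.
MoO₄²⁻ is present, so PurB is active.
Fumarate is absent, so GixD is active.
With repressor PurB bound, *bexV* is not transcribed.
So BexV is not produced.
No repressor is bound and MibD is active, so *temF* is transcribed.
So TemF is produced and active.
Mn²⁺ is absent, so HaxK is inactive.
Citrulline is present, so NerY is inactive.
With no repressor bound, *qilS* is transcribed.
So QilS is produced and active.
With repressor QilS bound, *kepR* is not transcribed.
So KepR is not produced.
No repressor is bound and TemF is active, so *holC* is transcribed.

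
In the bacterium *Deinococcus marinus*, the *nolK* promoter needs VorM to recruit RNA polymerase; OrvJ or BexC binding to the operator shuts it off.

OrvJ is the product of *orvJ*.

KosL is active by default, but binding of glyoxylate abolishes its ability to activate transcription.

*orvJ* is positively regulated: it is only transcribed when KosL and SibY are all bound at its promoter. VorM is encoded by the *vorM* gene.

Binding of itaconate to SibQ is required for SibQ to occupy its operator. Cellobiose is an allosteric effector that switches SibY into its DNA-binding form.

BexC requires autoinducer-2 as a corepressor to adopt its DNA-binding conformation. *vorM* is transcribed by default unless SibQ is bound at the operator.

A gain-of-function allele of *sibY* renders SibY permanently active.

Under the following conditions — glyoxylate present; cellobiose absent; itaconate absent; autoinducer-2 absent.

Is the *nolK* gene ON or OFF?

ON

Glyoxylate is present, so KosL is inactive.
SibY is constitutively active in this strain.
Required activator KosL is absent, so *orvJ* is not transcribed.
So OrvJ is not produced.
Itaconate is absent, so SibQ is inactive.
With no repressor bound, *vorM* is transcribed.
So VorM is produced and active.
Autoinducer-2 is absent, so BexC is inactive.
No repressor is bound and VorM is active, so *nolK* is transcribed.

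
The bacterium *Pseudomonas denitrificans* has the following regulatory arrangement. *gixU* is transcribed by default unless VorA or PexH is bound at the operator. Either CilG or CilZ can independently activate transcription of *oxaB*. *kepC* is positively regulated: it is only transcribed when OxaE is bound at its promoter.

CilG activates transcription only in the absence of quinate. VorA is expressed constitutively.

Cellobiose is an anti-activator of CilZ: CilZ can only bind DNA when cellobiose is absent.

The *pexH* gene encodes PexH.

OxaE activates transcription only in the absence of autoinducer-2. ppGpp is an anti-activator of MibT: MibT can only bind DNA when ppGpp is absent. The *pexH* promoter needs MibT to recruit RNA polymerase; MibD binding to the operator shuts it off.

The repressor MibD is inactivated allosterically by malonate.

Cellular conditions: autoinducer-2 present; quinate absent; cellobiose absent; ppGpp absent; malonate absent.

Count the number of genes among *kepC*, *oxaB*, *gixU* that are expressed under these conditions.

1

Autoinducer-2 is present, so OxaE is inactive.
Required activator OxaE is absent, so *kepC* is not transcribed.
→ *kepC* is OFF.
Quinate is absent, so CilG is active.
Cellobiose is absent, so CilZ is active.
Activator CilG is present, so *oxaB* is transcribed.
→ *oxaB* is ON.
VorA is produced constitutively and is active.
Malonate is absent, so MibD is active.
ppGpp is absent, so MibT is active.
With repressor MibD bound, *pexH* is not transcribed.
So PexH is not produced.
With repressor VorA bound, *gixU* is not transcribed.
→ *gixU* is OFF.
1 of the 3 genes is transcribed.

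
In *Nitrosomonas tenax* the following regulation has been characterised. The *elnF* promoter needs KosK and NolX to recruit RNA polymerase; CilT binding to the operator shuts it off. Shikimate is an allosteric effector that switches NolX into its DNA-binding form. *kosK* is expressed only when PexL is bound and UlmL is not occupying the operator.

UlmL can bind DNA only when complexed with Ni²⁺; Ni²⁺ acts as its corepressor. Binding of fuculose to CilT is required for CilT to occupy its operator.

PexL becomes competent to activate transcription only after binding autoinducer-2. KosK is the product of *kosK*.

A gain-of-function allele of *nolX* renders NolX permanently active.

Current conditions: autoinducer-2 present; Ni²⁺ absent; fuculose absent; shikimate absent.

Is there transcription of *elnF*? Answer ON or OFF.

Ni²⁺ is absent, so UlmL is inactive.
Autoinducer-2 is present, so PexL is active.
No repressor is bound and PexL is active, so *kosK* is transcribed.
So KosK is produced and active.
Fuculose is absent, so CilT is inactive.
NolX is constitutively active in this strain.
No repressor is bound and KosK and NolX are active, so *elnF* is transcribed.

ON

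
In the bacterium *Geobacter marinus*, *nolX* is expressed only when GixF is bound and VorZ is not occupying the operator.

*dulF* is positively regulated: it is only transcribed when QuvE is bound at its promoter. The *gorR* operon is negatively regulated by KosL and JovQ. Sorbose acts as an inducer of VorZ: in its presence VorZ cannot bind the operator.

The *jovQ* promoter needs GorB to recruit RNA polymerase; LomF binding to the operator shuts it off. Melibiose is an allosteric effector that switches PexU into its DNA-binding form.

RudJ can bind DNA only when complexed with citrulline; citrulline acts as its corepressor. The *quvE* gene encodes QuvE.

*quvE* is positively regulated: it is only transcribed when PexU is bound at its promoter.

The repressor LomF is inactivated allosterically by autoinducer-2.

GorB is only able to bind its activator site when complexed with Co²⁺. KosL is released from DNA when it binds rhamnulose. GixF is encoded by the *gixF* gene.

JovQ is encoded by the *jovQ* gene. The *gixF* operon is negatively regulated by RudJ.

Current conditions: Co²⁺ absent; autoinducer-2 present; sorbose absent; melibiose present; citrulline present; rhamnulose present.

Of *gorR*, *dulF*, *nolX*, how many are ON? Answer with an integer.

2

Rhamnulose is present, so KosL is inactive.
Autoinducer-2 is present, so LomF is inactive.
Co²⁺ is absent, so GorB is inactive.
Required activator GorB is absent, so *jovQ* is not transcribed.
So JovQ is not produced.
With no repressor bound, *gorR* is transcribed.
→ *gorR* is ON.
Melibiose is present, so PexU is active.
No repressor is bound and PexU is active, so *quvE* is transcribed.
So QuvE is produced and active.
No repressor is bound and QuvE is active, so *dulF* is transcribed.
→ *dulF* is ON.
Sorbose is absent, so VorZ is active.
Citrulline is present, so RudJ is active.
With repressor RudJ bound, *gixF* is not transcribed.
So GixF is not produced.
With repressor VorZ bound, *nolX* is not transcribed.
→ *nolX* is OFF.
2 of the 3 genes are transcribed.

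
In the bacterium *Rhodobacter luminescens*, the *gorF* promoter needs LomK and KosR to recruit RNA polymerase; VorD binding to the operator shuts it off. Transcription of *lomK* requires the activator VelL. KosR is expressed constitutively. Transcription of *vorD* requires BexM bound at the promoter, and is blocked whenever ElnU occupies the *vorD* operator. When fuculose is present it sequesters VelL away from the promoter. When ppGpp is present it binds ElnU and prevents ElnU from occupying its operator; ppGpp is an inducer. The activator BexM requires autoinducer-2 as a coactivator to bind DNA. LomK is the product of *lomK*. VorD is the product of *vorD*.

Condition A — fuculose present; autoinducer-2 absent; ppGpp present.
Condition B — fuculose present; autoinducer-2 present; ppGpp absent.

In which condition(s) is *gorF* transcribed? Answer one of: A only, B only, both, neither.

neither

Condition A:
Fuculose is present, so VelL is inactive.
Required activator VelL is absent, so *lomK* is not transcribed.
So LomK is not produced.
KosR is produced constitutively and is active.
Autoinducer-2 is absent, so BexM is inactive.
ppGpp is present, so ElnU is inactive.
Required activator BexM is absent, so *vorD* is not transcribed.
So VorD is not produced.
Required activator LomK is absent, so *gorF* is not transcribed.
→ *gorF* is OFF in A.
Condition B:
Fuculose is present, so VelL is inactive.
Required activator VelL is absent, so *lomK* is not transcribed.
So LomK is not produced.
KosR is produced constitutively and is active.
Autoinducer-2 is present, so BexM is active.
ppGpp is absent, so ElnU is active.
With repressor ElnU bound, *vorD* is not transcribed.
So VorD is not produced.
Required activator LomK is absent, so *gorF* is not transcribed.
→ *gorF* is OFF in B.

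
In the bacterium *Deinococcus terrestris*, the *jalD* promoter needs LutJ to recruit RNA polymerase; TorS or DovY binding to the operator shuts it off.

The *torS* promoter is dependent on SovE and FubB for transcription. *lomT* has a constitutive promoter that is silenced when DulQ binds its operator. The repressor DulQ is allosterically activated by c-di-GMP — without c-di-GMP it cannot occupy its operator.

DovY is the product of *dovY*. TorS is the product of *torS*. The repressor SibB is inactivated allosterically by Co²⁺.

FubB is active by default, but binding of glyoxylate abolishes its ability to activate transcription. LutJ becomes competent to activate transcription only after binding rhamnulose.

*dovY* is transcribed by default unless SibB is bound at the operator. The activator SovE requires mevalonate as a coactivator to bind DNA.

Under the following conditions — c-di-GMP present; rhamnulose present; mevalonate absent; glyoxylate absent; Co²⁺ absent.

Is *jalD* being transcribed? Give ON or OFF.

ON

Rhamnulose is present, so LutJ is active.
Mevalonate is absent, so SovE is inactive.
Glyoxylate is absent, so FubB is active.
Required activator SovE is absent, so *torS* is not transcribed.
So TorS is not produced.
Co²⁺ is absent, so SibB is active.
With repressor SibB bound, *dovY* is not transcribed.
So DovY is not produced.
No repressor is bound and LutJ is active, so *jalD* is transcribed.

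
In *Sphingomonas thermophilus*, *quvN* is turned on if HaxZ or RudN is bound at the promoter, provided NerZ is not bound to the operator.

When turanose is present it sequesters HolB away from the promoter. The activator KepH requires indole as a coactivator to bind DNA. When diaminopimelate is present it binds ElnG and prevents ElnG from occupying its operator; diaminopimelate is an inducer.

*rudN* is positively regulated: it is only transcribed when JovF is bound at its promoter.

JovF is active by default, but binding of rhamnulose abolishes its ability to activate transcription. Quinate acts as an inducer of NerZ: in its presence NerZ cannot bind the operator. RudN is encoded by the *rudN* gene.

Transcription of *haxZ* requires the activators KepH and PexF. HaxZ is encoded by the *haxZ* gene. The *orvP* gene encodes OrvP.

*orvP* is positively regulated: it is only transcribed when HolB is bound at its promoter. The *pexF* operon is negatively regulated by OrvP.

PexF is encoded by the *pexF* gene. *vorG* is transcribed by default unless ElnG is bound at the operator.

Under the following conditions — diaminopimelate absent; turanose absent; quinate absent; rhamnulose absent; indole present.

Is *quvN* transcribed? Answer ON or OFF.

OFF

Indole is present, so KepH is active.
Turanose is absent, so HolB is active.
No repressor is bound and HolB is active, so *orvP* is transcribed.
So OrvP is produced and active.
With repressor OrvP bound, *pexF* is not transcribed.
So PexF is not produced.
Required activator PexF is absent, so *haxZ* is not transcribed.
So HaxZ is not produced.
Quinate is absent, so NerZ is active.
Rhamnulose is absent, so JovF is active.
No repressor is bound and JovF is active, so *rudN* is transcribed.
So RudN is produced and active.
With repressor NerZ bound, *quvN* is not transcribed.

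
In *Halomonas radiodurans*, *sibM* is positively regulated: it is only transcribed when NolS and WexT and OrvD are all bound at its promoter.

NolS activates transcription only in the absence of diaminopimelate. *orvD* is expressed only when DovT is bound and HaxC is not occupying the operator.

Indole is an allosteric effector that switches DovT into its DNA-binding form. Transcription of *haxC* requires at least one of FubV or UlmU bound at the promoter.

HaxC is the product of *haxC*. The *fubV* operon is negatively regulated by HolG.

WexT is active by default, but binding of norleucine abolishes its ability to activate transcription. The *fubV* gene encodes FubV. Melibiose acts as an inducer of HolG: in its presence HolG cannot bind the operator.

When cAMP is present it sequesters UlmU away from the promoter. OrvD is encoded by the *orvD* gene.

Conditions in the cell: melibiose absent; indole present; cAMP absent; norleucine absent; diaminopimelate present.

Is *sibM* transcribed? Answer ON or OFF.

OFF

Diaminopimelate is present, so NolS is inactive.
Norleucine is absent, so WexT is active.
Melibiose is absent, so HolG is active.
With repressor HolG bound, *fubV* is not transcribed.
So FubV is not produced.
cAMP is absent, so UlmU is active.
Activator UlmU is present, so *haxC* is transcribed.
So HaxC is produced and active.
Indole is present, so DovT is active.
With repressor HaxC bound, *orvD* is not transcribed.
So OrvD is not produced.
Required activator NolS is absent, so *sibM* is not transcribed.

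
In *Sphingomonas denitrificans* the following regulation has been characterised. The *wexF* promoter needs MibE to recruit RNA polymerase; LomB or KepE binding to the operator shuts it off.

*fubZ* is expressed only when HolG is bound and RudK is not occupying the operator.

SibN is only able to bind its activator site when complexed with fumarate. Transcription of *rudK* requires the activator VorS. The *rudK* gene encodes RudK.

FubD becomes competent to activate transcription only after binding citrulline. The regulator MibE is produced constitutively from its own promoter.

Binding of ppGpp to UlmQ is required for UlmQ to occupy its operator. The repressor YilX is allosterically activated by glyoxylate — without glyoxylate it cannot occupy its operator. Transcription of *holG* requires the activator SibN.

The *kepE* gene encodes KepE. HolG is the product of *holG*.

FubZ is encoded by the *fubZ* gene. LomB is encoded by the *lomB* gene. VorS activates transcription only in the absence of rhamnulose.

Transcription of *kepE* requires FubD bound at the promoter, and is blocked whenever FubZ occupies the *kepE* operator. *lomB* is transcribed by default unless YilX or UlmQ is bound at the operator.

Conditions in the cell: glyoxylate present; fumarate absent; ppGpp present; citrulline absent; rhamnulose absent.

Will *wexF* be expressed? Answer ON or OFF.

Glyoxylate is present, so YilX is active.
ppGpp is present, so UlmQ is active.
With repressor YilX bound, *lomB* is not transcribed.
So LomB is not produced.
MibE is produced constitutively and is active.
Citrulline is absent, so FubD is inactive.
Fumarate is absent, so SibN is inactive.
Required activator SibN is absent, so *holG* is not transcribed.
So HolG is not produced.
Rhamnulose is absent, so VorS is active.
No repressor is bound and VorS is active, so *rudK* is transcribed.
So RudK is produced and active.
With repressor RudK bound, *fubZ* is not transcribed.
So FubZ is not produced.
Required activator FubD is absent, so *kepE* is not transcribed.
So KepE is not produced.
No repressor is bound and MibE is active, so *wexF* is transcribed.

ON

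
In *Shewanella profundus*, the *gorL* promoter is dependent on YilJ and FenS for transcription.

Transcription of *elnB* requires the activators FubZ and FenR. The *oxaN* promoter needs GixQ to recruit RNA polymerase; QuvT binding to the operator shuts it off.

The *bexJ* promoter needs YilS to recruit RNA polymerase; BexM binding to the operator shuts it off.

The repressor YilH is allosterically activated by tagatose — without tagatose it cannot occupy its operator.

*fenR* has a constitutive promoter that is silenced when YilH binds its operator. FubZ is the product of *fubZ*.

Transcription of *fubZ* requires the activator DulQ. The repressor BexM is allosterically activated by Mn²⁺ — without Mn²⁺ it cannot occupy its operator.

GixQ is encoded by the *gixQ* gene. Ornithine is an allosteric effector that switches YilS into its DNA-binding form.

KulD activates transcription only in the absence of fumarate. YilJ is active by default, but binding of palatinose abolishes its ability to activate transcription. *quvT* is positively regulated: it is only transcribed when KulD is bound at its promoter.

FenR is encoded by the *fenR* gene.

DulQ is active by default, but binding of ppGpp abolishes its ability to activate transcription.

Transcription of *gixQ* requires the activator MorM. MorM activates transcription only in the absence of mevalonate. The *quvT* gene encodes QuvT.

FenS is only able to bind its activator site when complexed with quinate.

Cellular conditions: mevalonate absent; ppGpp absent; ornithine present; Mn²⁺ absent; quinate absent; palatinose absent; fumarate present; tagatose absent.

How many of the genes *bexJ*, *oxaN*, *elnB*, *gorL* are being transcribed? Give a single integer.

Mn²⁺ is absent, so BexM is inactive.
Ornithine is present, so YilS is active.
No repressor is bound and YilS is active, so *bexJ* is transcribed.
→ *bexJ* is ON.
Mevalonate is absent, so MorM is active.
No repressor is bound and MorM is active, so *gixQ* is transcribed.
So GixQ is produced and active.
Fumarate is present, so KulD is inactive.
Required activator KulD is absent, so *quvT* is not transcribed.
So QuvT is not produced.
No repressor is bound and GixQ is active, so *oxaN* is transcribed.
→ *oxaN* is ON.
ppGpp is absent, so DulQ is active.
No repressor is bound and DulQ is active, so *fubZ* is transcribed.
So FubZ is produced and active.
Tagatose is absent, so YilH is inactive.
With no repressor bound, *fenR* is transcribed.
So FenR is produced and active.
No repressor is bound and FubZ and FenR are active, so *elnB* is transcribed.
→ *elnB* is ON.
Palatinose is absent, so YilJ is active.
Quinate is absent, so FenS is inactive.
Required activator FenS is absent, so *gorL* is not transcribed.
→ *gorL* is OFF.
3 of the 4 genes are transcribed.

3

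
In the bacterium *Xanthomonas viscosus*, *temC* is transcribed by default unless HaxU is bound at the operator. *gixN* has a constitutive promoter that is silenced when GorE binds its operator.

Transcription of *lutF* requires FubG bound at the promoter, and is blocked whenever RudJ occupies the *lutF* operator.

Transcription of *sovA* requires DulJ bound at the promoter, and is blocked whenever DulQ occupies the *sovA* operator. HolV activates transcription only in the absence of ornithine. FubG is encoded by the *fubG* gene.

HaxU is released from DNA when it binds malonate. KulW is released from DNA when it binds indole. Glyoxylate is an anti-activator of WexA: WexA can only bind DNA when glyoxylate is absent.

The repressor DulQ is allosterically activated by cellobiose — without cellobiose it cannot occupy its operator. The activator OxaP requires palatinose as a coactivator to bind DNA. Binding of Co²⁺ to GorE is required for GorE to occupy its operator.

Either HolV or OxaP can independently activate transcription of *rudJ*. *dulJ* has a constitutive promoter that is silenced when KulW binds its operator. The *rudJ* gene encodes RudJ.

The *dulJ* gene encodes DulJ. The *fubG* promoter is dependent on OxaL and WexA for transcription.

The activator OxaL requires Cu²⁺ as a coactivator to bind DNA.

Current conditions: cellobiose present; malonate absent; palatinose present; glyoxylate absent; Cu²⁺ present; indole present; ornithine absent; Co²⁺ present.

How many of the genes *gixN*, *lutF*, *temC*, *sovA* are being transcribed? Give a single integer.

Co²⁺ is present, so GorE is active.
With repressor GorE bound, *gixN* is not transcribed.
→ *gixN* is OFF.
Cu²⁺ is present, so OxaL is active.
Glyoxylate is absent, so WexA is active.
No repressor is bound and OxaL and WexA are active, so *fubG* is transcribed.
So FubG is produced and active.
Ornithine is absent, so HolV is active.
Palatinose is present, so OxaP is active.
Activator HolV is present, so *rudJ* is transcribed.
So RudJ is produced and active.
With repressor RudJ bound, *lutF* is not transcribed.
→ *lutF* is OFF.
Malonate is absent, so HaxU is active.
With repressor HaxU bound, *temC* is not transcribed.
→ *temC* is OFF.
Indole is present, so KulW is inactive.
With no repressor bound, *dulJ* is transcribed.
So DulJ is produced and active.
Cellobiose is present, so DulQ is active.
With repressor DulQ bound, *sovA* is not transcribed.
→ *sovA* is OFF.
0 of the 4 genes are transcribed.

0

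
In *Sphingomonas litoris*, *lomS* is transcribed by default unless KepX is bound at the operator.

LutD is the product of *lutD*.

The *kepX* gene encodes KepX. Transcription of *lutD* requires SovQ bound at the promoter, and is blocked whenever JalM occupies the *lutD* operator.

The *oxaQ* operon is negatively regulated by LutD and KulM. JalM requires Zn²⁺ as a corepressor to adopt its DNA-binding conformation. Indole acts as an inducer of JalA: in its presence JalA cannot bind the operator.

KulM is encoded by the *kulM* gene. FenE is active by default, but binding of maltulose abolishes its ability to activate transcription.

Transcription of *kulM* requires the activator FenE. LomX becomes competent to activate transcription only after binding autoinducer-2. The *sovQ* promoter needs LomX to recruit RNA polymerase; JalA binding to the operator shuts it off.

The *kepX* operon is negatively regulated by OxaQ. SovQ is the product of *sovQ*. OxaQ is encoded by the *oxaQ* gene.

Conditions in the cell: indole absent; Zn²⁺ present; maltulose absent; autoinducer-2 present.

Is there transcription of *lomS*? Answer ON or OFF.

Autoinducer-2 is present, so LomX is active.
Indole is absent, so JalA is active.
With repressor JalA bound, *sovQ* is not transcribed.
So SovQ is not produced.
Zn²⁺ is present, so JalM is active.
With repressor JalM bound, *lutD* is not transcribed.
So LutD is not produced.
Maltulose is absent, so FenE is active.
No repressor is bound and FenE is active, so *kulM* is transcribed.
So KulM is produced and active.
With repressor KulM bound, *oxaQ* is not transcribed.
So OxaQ is not produced.
With no repressor bound, *kepX* is transcribed.
So KepX is produced and active.
With repressor KepX bound, *lomS* is not transcribed.

OFF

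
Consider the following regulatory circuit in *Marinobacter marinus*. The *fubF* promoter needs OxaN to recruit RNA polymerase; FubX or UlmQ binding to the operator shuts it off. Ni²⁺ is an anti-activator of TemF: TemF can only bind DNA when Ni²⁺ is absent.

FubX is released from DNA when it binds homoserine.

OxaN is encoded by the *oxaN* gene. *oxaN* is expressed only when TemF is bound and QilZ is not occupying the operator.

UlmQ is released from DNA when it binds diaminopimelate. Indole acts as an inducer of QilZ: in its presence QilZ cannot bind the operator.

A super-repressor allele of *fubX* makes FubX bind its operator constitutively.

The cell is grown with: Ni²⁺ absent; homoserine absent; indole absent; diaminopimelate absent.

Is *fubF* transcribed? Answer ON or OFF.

Ni²⁺ is absent, so TemF is active.
Indole is absent, so QilZ is active.
With repressor QilZ bound, *oxaN* is not transcribed.
So OxaN is not produced.
FubX is constitutively active in this strain.
Diaminopimelate is absent, so UlmQ is active.
With repressor FubX bound, *fubF* is not transcribed.

OFF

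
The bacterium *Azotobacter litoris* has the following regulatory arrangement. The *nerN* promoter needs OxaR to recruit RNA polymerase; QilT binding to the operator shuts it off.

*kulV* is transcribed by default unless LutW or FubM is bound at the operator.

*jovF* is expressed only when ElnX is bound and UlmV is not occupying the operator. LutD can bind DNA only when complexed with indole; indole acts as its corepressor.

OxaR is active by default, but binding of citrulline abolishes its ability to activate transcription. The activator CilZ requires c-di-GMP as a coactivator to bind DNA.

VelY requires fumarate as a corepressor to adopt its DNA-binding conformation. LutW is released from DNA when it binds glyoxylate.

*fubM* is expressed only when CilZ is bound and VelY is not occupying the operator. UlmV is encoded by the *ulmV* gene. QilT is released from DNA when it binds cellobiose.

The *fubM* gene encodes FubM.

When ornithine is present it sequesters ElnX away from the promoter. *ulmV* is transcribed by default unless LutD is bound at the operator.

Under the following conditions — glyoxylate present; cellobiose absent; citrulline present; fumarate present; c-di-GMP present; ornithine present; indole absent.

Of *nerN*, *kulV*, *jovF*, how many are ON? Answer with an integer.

1

Citrulline is present, so OxaR is inactive.
Cellobiose is absent, so QilT is active.
With repressor QilT bound, *nerN* is not transcribed.
→ *nerN* is OFF.
Glyoxylate is present, so LutW is inactive.
c-di-GMP is present, so CilZ is active.
Fumarate is present, so VelY is active.
With repressor VelY bound, *fubM* is not transcribed.
So FubM is not produced.
With no repressor bound, *kulV* is transcribed.
→ *kulV* is ON.
Indole is absent, so LutD is inactive.
With no repressor bound, *ulmV* is transcribed.
So UlmV is produced and active.
Ornithine is present, so ElnX is inactive.
With repressor UlmV bound, *jovF* is not transcribed.
→ *jovF* is OFF.
1 of the 3 genes is transcribed.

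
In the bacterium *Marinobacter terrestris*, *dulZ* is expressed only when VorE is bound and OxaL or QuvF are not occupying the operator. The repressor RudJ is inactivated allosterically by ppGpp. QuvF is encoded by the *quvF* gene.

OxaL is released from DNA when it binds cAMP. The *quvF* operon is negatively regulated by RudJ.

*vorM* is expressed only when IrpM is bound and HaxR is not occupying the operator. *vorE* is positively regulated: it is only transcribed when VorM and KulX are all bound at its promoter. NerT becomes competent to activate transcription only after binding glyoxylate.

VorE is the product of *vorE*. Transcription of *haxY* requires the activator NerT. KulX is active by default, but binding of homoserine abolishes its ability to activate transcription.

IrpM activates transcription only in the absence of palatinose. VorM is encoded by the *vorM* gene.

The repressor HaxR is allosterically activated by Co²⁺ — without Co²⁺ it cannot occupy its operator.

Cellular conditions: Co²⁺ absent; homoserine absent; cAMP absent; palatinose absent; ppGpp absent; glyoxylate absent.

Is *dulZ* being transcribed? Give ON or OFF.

cAMP is absent, so OxaL is active.
Palatinose is absent, so IrpM is active.
Co²⁺ is absent, so HaxR is inactive.
No repressor is bound and IrpM is active, so *vorM* is transcribed.
So VorM is produced and active.
Homoserine is absent, so KulX is active.
No repressor is bound and VorM and KulX are active, so *vorE* is transcribed.
So VorE is produced and active.
ppGpp is absent, so RudJ is active.
With repressor RudJ bound, *quvF* is not transcribed.
So QuvF is not produced.
With repressor OxaL bound, *dulZ* is not transcribed.

OFF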